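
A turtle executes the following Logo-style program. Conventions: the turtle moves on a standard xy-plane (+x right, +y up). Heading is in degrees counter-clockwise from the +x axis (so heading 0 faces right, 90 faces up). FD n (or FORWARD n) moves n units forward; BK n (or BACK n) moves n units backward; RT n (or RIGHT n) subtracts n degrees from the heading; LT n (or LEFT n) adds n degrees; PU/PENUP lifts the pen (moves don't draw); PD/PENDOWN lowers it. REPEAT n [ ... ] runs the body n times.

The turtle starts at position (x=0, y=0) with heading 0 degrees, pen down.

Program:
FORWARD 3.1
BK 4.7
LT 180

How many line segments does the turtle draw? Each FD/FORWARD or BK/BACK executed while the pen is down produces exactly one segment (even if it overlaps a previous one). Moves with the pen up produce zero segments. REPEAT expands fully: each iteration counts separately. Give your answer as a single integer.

Executing turtle program step by step:
Start: pos=(0,0), heading=0, pen down
FD 3.1: (0,0) -> (3.1,0) [heading=0, draw]
BK 4.7: (3.1,0) -> (-1.6,0) [heading=0, draw]
LT 180: heading 0 -> 180
Final: pos=(-1.6,0), heading=180, 2 segment(s) drawn
Segments drawn: 2

Answer: 2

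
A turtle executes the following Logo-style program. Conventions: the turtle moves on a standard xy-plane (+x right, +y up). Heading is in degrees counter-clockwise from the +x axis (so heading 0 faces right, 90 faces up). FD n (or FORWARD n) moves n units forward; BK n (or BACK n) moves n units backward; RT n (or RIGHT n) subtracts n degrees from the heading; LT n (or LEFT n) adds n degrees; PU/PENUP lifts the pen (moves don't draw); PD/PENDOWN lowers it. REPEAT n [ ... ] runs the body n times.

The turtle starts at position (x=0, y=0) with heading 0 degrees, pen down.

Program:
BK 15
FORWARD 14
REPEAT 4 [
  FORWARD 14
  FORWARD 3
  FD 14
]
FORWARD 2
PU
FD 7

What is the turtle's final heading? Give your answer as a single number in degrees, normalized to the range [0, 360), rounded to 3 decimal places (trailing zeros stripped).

Executing turtle program step by step:
Start: pos=(0,0), heading=0, pen down
BK 15: (0,0) -> (-15,0) [heading=0, draw]
FD 14: (-15,0) -> (-1,0) [heading=0, draw]
REPEAT 4 [
  -- iteration 1/4 --
  FD 14: (-1,0) -> (13,0) [heading=0, draw]
  FD 3: (13,0) -> (16,0) [heading=0, draw]
  FD 14: (16,0) -> (30,0) [heading=0, draw]
  -- iteration 2/4 --
  FD 14: (30,0) -> (44,0) [heading=0, draw]
  FD 3: (44,0) -> (47,0) [heading=0, draw]
  FD 14: (47,0) -> (61,0) [heading=0, draw]
  -- iteration 3/4 --
  FD 14: (61,0) -> (75,0) [heading=0, draw]
  FD 3: (75,0) -> (78,0) [heading=0, draw]
  FD 14: (78,0) -> (92,0) [heading=0, draw]
  -- iteration 4/4 --
  FD 14: (92,0) -> (106,0) [heading=0, draw]
  FD 3: (106,0) -> (109,0) [heading=0, draw]
  FD 14: (109,0) -> (123,0) [heading=0, draw]
]
FD 2: (123,0) -> (125,0) [heading=0, draw]
PU: pen up
FD 7: (125,0) -> (132,0) [heading=0, move]
Final: pos=(132,0), heading=0, 15 segment(s) drawn

Answer: 0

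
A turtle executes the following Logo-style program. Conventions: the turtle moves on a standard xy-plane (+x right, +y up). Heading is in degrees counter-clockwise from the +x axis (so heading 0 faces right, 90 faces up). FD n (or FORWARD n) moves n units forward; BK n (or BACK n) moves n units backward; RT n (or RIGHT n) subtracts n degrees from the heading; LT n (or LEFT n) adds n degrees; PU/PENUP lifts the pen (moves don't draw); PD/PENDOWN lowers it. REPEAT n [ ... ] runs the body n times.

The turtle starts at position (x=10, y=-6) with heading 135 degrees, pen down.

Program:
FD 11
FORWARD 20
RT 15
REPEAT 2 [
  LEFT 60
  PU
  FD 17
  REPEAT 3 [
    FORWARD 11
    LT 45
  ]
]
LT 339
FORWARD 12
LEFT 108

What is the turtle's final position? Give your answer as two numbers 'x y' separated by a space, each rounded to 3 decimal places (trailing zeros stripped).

Executing turtle program step by step:
Start: pos=(10,-6), heading=135, pen down
FD 11: (10,-6) -> (2.222,1.778) [heading=135, draw]
FD 20: (2.222,1.778) -> (-11.92,15.92) [heading=135, draw]
RT 15: heading 135 -> 120
REPEAT 2 [
  -- iteration 1/2 --
  LT 60: heading 120 -> 180
  PU: pen up
  FD 17: (-11.92,15.92) -> (-28.92,15.92) [heading=180, move]
  REPEAT 3 [
    -- iteration 1/3 --
    FD 11: (-28.92,15.92) -> (-39.92,15.92) [heading=180, move]
    LT 45: heading 180 -> 225
    -- iteration 2/3 --
    FD 11: (-39.92,15.92) -> (-47.698,8.142) [heading=225, move]
    LT 45: heading 225 -> 270
    -- iteration 3/3 --
    FD 11: (-47.698,8.142) -> (-47.698,-2.858) [heading=270, move]
    LT 45: heading 270 -> 315
  ]
  -- iteration 2/2 --
  LT 60: heading 315 -> 15
  PU: pen up
  FD 17: (-47.698,-2.858) -> (-31.278,1.542) [heading=15, move]
  REPEAT 3 [
    -- iteration 1/3 --
    FD 11: (-31.278,1.542) -> (-20.653,4.389) [heading=15, move]
    LT 45: heading 15 -> 60
    -- iteration 2/3 --
    FD 11: (-20.653,4.389) -> (-15.153,13.915) [heading=60, move]
    LT 45: heading 60 -> 105
    -- iteration 3/3 --
    FD 11: (-15.153,13.915) -> (-18,24.541) [heading=105, move]
    LT 45: heading 105 -> 150
  ]
]
LT 339: heading 150 -> 129
FD 12: (-18,24.541) -> (-25.551,33.866) [heading=129, move]
LT 108: heading 129 -> 237
Final: pos=(-25.551,33.866), heading=237, 2 segment(s) drawn

Answer: -25.551 33.866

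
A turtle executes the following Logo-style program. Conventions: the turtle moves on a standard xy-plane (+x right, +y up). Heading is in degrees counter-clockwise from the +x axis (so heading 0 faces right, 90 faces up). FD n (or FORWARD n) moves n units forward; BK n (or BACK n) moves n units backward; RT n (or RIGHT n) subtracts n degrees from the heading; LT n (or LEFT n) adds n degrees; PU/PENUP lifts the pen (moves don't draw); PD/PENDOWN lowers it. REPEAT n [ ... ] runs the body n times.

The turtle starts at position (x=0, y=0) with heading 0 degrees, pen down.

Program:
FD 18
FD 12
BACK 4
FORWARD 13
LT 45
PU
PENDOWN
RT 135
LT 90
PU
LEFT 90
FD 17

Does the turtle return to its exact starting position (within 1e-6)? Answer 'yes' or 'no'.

Answer: no

Derivation:
Executing turtle program step by step:
Start: pos=(0,0), heading=0, pen down
FD 18: (0,0) -> (18,0) [heading=0, draw]
FD 12: (18,0) -> (30,0) [heading=0, draw]
BK 4: (30,0) -> (26,0) [heading=0, draw]
FD 13: (26,0) -> (39,0) [heading=0, draw]
LT 45: heading 0 -> 45
PU: pen up
PD: pen down
RT 135: heading 45 -> 270
LT 90: heading 270 -> 0
PU: pen up
LT 90: heading 0 -> 90
FD 17: (39,0) -> (39,17) [heading=90, move]
Final: pos=(39,17), heading=90, 4 segment(s) drawn

Start position: (0, 0)
Final position: (39, 17)
Distance = 42.544; >= 1e-6 -> NOT closed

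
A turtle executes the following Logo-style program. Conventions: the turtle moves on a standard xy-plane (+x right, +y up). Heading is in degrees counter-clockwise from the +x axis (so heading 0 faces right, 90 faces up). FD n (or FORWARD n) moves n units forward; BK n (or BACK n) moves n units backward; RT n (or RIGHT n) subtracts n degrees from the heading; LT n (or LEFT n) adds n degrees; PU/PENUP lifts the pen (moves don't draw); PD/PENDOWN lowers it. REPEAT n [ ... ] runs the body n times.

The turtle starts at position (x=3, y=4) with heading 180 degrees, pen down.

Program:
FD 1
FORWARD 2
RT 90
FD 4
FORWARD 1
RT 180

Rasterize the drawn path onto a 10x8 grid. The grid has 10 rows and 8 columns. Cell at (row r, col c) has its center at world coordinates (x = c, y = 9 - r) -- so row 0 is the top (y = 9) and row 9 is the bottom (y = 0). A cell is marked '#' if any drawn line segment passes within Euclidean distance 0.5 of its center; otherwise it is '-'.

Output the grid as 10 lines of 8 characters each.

Segment 0: (3,4) -> (2,4)
Segment 1: (2,4) -> (0,4)
Segment 2: (0,4) -> (0,8)
Segment 3: (0,8) -> (0,9)

Answer: #-------
#-------
#-------
#-------
#-------
####----
--------
--------
--------
--------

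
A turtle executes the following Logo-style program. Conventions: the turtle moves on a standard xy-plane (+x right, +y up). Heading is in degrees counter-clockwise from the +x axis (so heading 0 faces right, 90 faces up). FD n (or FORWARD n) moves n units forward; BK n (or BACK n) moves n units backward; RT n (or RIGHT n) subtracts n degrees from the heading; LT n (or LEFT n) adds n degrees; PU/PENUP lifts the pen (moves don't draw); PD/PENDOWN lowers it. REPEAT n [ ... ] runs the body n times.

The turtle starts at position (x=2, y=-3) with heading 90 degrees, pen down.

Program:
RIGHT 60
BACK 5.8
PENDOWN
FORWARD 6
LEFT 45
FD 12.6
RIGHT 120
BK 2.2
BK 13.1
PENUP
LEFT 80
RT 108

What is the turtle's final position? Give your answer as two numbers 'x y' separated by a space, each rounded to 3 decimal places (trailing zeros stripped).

Answer: -5.384 20.089

Derivation:
Executing turtle program step by step:
Start: pos=(2,-3), heading=90, pen down
RT 60: heading 90 -> 30
BK 5.8: (2,-3) -> (-3.023,-5.9) [heading=30, draw]
PD: pen down
FD 6: (-3.023,-5.9) -> (2.173,-2.9) [heading=30, draw]
LT 45: heading 30 -> 75
FD 12.6: (2.173,-2.9) -> (5.434,9.271) [heading=75, draw]
RT 120: heading 75 -> 315
BK 2.2: (5.434,9.271) -> (3.879,10.826) [heading=315, draw]
BK 13.1: (3.879,10.826) -> (-5.384,20.089) [heading=315, draw]
PU: pen up
LT 80: heading 315 -> 35
RT 108: heading 35 -> 287
Final: pos=(-5.384,20.089), heading=287, 5 segment(s) drawn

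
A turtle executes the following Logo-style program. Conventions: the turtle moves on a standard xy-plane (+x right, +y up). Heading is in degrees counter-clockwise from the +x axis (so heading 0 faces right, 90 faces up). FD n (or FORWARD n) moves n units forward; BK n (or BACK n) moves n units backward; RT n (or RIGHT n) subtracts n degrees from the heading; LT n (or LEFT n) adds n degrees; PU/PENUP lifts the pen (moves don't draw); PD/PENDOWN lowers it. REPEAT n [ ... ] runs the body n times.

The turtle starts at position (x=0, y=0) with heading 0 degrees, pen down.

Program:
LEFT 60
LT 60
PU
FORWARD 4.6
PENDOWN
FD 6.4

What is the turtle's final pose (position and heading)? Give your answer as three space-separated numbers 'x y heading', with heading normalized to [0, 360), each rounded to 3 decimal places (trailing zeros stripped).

Executing turtle program step by step:
Start: pos=(0,0), heading=0, pen down
LT 60: heading 0 -> 60
LT 60: heading 60 -> 120
PU: pen up
FD 4.6: (0,0) -> (-2.3,3.984) [heading=120, move]
PD: pen down
FD 6.4: (-2.3,3.984) -> (-5.5,9.526) [heading=120, draw]
Final: pos=(-5.5,9.526), heading=120, 1 segment(s) drawn

Answer: -5.5 9.526 120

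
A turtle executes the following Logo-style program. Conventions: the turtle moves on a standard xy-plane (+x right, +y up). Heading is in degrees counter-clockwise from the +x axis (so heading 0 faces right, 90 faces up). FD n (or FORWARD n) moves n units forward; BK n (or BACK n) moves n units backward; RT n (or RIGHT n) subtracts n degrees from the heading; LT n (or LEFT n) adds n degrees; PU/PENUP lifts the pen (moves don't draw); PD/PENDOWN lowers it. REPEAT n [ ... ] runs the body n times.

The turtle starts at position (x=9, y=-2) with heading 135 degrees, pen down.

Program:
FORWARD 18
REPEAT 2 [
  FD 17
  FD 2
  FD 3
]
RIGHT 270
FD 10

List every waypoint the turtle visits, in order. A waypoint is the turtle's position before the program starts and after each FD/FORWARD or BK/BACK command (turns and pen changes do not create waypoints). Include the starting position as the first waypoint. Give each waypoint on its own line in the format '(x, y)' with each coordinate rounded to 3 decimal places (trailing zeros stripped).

Answer: (9, -2)
(-3.728, 10.728)
(-15.749, 22.749)
(-17.163, 24.163)
(-19.284, 26.284)
(-31.305, 38.305)
(-32.719, 39.719)
(-34.841, 41.841)
(-41.912, 34.77)

Derivation:
Executing turtle program step by step:
Start: pos=(9,-2), heading=135, pen down
FD 18: (9,-2) -> (-3.728,10.728) [heading=135, draw]
REPEAT 2 [
  -- iteration 1/2 --
  FD 17: (-3.728,10.728) -> (-15.749,22.749) [heading=135, draw]
  FD 2: (-15.749,22.749) -> (-17.163,24.163) [heading=135, draw]
  FD 3: (-17.163,24.163) -> (-19.284,26.284) [heading=135, draw]
  -- iteration 2/2 --
  FD 17: (-19.284,26.284) -> (-31.305,38.305) [heading=135, draw]
  FD 2: (-31.305,38.305) -> (-32.719,39.719) [heading=135, draw]
  FD 3: (-32.719,39.719) -> (-34.841,41.841) [heading=135, draw]
]
RT 270: heading 135 -> 225
FD 10: (-34.841,41.841) -> (-41.912,34.77) [heading=225, draw]
Final: pos=(-41.912,34.77), heading=225, 8 segment(s) drawn
Waypoints (9 total):
(9, -2)
(-3.728, 10.728)
(-15.749, 22.749)
(-17.163, 24.163)
(-19.284, 26.284)
(-31.305, 38.305)
(-32.719, 39.719)
(-34.841, 41.841)
(-41.912, 34.77)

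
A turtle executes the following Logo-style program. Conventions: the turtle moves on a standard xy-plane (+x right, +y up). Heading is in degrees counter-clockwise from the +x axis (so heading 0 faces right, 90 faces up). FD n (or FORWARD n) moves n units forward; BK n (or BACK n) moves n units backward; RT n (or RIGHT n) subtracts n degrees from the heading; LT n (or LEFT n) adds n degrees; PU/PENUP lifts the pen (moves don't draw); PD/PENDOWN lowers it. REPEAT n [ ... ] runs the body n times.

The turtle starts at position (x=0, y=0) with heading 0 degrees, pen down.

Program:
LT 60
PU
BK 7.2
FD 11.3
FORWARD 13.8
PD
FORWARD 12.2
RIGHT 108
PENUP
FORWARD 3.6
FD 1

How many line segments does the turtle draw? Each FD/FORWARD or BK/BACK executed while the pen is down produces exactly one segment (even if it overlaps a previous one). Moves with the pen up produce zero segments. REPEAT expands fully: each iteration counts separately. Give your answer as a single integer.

Answer: 1

Derivation:
Executing turtle program step by step:
Start: pos=(0,0), heading=0, pen down
LT 60: heading 0 -> 60
PU: pen up
BK 7.2: (0,0) -> (-3.6,-6.235) [heading=60, move]
FD 11.3: (-3.6,-6.235) -> (2.05,3.551) [heading=60, move]
FD 13.8: (2.05,3.551) -> (8.95,15.502) [heading=60, move]
PD: pen down
FD 12.2: (8.95,15.502) -> (15.05,26.067) [heading=60, draw]
RT 108: heading 60 -> 312
PU: pen up
FD 3.6: (15.05,26.067) -> (17.459,23.392) [heading=312, move]
FD 1: (17.459,23.392) -> (18.128,22.649) [heading=312, move]
Final: pos=(18.128,22.649), heading=312, 1 segment(s) drawn
Segments drawn: 1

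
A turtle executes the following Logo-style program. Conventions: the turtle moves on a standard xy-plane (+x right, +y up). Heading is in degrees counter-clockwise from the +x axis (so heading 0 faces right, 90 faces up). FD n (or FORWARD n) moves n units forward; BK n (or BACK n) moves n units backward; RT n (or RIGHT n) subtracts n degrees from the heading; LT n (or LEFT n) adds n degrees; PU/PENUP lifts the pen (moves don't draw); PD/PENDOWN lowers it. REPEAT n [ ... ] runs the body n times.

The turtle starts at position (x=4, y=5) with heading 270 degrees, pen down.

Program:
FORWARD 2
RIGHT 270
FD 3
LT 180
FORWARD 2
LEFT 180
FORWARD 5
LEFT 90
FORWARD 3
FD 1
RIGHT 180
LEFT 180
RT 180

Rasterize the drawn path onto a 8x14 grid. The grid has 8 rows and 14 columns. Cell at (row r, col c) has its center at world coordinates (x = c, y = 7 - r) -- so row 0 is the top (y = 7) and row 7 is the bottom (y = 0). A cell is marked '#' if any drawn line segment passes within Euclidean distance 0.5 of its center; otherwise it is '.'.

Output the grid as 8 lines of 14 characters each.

Answer: ..........#...
..........#...
....#.....#...
....#.....#...
....#######...
..............
..............
..............

Derivation:
Segment 0: (4,5) -> (4,3)
Segment 1: (4,3) -> (7,3)
Segment 2: (7,3) -> (5,3)
Segment 3: (5,3) -> (10,3)
Segment 4: (10,3) -> (10,6)
Segment 5: (10,6) -> (10,7)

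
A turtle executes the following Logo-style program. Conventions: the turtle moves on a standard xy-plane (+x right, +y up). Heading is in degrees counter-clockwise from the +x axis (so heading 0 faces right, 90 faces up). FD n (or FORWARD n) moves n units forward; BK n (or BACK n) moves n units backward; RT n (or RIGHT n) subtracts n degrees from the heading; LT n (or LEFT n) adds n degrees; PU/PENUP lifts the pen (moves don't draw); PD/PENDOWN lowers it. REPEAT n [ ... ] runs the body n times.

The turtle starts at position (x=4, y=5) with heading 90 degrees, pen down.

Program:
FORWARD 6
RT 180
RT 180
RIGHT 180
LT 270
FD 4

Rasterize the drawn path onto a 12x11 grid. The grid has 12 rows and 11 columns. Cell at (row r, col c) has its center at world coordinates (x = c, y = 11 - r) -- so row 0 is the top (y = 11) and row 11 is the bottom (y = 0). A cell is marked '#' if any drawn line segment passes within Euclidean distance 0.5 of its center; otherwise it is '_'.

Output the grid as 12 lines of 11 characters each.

Segment 0: (4,5) -> (4,11)
Segment 1: (4,11) -> (0,11)

Answer: #####______
____#______
____#______
____#______
____#______
____#______
____#______
___________
___________
___________
___________
___________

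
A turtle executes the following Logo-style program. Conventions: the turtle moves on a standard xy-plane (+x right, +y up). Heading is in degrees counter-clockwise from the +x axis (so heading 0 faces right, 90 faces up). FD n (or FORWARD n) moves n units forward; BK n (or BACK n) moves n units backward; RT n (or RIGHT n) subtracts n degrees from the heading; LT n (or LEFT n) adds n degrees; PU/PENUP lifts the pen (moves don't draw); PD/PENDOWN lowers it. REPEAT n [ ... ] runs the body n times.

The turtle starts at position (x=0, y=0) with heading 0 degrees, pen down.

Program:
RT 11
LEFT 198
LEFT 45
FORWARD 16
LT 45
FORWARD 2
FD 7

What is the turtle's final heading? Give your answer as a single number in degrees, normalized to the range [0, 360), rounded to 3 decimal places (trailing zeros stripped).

Executing turtle program step by step:
Start: pos=(0,0), heading=0, pen down
RT 11: heading 0 -> 349
LT 198: heading 349 -> 187
LT 45: heading 187 -> 232
FD 16: (0,0) -> (-9.851,-12.608) [heading=232, draw]
LT 45: heading 232 -> 277
FD 2: (-9.851,-12.608) -> (-9.607,-14.593) [heading=277, draw]
FD 7: (-9.607,-14.593) -> (-8.754,-21.541) [heading=277, draw]
Final: pos=(-8.754,-21.541), heading=277, 3 segment(s) drawn

Answer: 277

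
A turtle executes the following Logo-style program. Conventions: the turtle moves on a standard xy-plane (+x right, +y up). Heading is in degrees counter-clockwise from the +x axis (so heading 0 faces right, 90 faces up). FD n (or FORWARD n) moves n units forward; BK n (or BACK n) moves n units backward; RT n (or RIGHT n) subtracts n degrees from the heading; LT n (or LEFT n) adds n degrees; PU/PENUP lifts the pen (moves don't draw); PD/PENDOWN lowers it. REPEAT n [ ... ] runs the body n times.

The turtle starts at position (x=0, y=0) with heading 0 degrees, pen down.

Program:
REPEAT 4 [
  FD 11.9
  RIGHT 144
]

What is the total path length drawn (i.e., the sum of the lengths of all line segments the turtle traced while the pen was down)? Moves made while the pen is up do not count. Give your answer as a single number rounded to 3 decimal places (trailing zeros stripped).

Answer: 47.6

Derivation:
Executing turtle program step by step:
Start: pos=(0,0), heading=0, pen down
REPEAT 4 [
  -- iteration 1/4 --
  FD 11.9: (0,0) -> (11.9,0) [heading=0, draw]
  RT 144: heading 0 -> 216
  -- iteration 2/4 --
  FD 11.9: (11.9,0) -> (2.273,-6.995) [heading=216, draw]
  RT 144: heading 216 -> 72
  -- iteration 3/4 --
  FD 11.9: (2.273,-6.995) -> (5.95,4.323) [heading=72, draw]
  RT 144: heading 72 -> 288
  -- iteration 4/4 --
  FD 11.9: (5.95,4.323) -> (9.627,-6.995) [heading=288, draw]
  RT 144: heading 288 -> 144
]
Final: pos=(9.627,-6.995), heading=144, 4 segment(s) drawn

Segment lengths:
  seg 1: (0,0) -> (11.9,0), length = 11.9
  seg 2: (11.9,0) -> (2.273,-6.995), length = 11.9
  seg 3: (2.273,-6.995) -> (5.95,4.323), length = 11.9
  seg 4: (5.95,4.323) -> (9.627,-6.995), length = 11.9
Total = 47.6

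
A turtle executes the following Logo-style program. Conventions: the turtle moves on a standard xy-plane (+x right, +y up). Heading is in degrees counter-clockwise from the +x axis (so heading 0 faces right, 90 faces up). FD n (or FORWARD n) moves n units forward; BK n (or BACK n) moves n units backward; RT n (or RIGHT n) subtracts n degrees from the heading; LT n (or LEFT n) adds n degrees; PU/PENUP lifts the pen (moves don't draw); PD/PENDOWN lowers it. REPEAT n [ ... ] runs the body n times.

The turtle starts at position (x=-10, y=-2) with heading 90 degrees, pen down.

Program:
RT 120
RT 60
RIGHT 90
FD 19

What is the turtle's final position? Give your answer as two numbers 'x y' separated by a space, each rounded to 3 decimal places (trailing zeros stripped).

Executing turtle program step by step:
Start: pos=(-10,-2), heading=90, pen down
RT 120: heading 90 -> 330
RT 60: heading 330 -> 270
RT 90: heading 270 -> 180
FD 19: (-10,-2) -> (-29,-2) [heading=180, draw]
Final: pos=(-29,-2), heading=180, 1 segment(s) drawn

Answer: -29 -2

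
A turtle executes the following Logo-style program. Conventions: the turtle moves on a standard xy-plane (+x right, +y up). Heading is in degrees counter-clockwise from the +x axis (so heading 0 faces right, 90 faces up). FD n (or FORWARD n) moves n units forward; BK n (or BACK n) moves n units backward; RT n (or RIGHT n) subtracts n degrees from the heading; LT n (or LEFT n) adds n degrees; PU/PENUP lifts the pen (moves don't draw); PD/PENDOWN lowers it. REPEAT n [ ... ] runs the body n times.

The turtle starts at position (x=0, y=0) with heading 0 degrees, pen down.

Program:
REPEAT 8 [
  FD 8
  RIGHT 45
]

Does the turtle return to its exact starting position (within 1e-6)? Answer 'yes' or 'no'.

Executing turtle program step by step:
Start: pos=(0,0), heading=0, pen down
REPEAT 8 [
  -- iteration 1/8 --
  FD 8: (0,0) -> (8,0) [heading=0, draw]
  RT 45: heading 0 -> 315
  -- iteration 2/8 --
  FD 8: (8,0) -> (13.657,-5.657) [heading=315, draw]
  RT 45: heading 315 -> 270
  -- iteration 3/8 --
  FD 8: (13.657,-5.657) -> (13.657,-13.657) [heading=270, draw]
  RT 45: heading 270 -> 225
  -- iteration 4/8 --
  FD 8: (13.657,-13.657) -> (8,-19.314) [heading=225, draw]
  RT 45: heading 225 -> 180
  -- iteration 5/8 --
  FD 8: (8,-19.314) -> (0,-19.314) [heading=180, draw]
  RT 45: heading 180 -> 135
  -- iteration 6/8 --
  FD 8: (0,-19.314) -> (-5.657,-13.657) [heading=135, draw]
  RT 45: heading 135 -> 90
  -- iteration 7/8 --
  FD 8: (-5.657,-13.657) -> (-5.657,-5.657) [heading=90, draw]
  RT 45: heading 90 -> 45
  -- iteration 8/8 --
  FD 8: (-5.657,-5.657) -> (0,0) [heading=45, draw]
  RT 45: heading 45 -> 0
]
Final: pos=(0,0), heading=0, 8 segment(s) drawn

Start position: (0, 0)
Final position: (0, 0)
Distance = 0; < 1e-6 -> CLOSED

Answer: yes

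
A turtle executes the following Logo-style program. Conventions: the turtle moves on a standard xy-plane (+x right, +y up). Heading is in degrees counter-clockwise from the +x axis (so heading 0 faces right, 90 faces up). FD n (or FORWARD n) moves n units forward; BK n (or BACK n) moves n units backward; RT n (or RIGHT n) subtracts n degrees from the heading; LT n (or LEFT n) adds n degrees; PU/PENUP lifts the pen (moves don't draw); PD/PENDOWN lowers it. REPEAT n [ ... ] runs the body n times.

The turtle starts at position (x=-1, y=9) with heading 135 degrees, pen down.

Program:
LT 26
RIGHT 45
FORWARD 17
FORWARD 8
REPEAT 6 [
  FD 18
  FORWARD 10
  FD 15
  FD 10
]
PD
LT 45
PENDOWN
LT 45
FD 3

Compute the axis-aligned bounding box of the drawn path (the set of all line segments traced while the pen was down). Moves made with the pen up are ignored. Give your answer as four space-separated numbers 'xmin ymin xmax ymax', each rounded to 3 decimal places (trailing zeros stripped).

Executing turtle program step by step:
Start: pos=(-1,9), heading=135, pen down
LT 26: heading 135 -> 161
RT 45: heading 161 -> 116
FD 17: (-1,9) -> (-8.452,24.279) [heading=116, draw]
FD 8: (-8.452,24.279) -> (-11.959,31.47) [heading=116, draw]
REPEAT 6 [
  -- iteration 1/6 --
  FD 18: (-11.959,31.47) -> (-19.85,47.648) [heading=116, draw]
  FD 10: (-19.85,47.648) -> (-24.234,56.636) [heading=116, draw]
  FD 15: (-24.234,56.636) -> (-30.809,70.118) [heading=116, draw]
  FD 10: (-30.809,70.118) -> (-35.193,79.106) [heading=116, draw]
  -- iteration 2/6 --
  FD 18: (-35.193,79.106) -> (-43.084,95.284) [heading=116, draw]
  FD 10: (-43.084,95.284) -> (-47.467,104.272) [heading=116, draw]
  FD 15: (-47.467,104.272) -> (-54.043,117.754) [heading=116, draw]
  FD 10: (-54.043,117.754) -> (-58.427,126.742) [heading=116, draw]
  -- iteration 3/6 --
  FD 18: (-58.427,126.742) -> (-66.317,142.92) [heading=116, draw]
  FD 10: (-66.317,142.92) -> (-70.701,151.908) [heading=116, draw]
  FD 15: (-70.701,151.908) -> (-77.277,165.39) [heading=116, draw]
  FD 10: (-77.277,165.39) -> (-81.66,174.378) [heading=116, draw]
  -- iteration 4/6 --
  FD 18: (-81.66,174.378) -> (-89.551,190.556) [heading=116, draw]
  FD 10: (-89.551,190.556) -> (-93.935,199.544) [heading=116, draw]
  FD 15: (-93.935,199.544) -> (-100.51,213.026) [heading=116, draw]
  FD 10: (-100.51,213.026) -> (-104.894,222.014) [heading=116, draw]
  -- iteration 5/6 --
  FD 18: (-104.894,222.014) -> (-112.785,238.192) [heading=116, draw]
  FD 10: (-112.785,238.192) -> (-117.168,247.18) [heading=116, draw]
  FD 15: (-117.168,247.18) -> (-123.744,260.662) [heading=116, draw]
  FD 10: (-123.744,260.662) -> (-128.128,269.65) [heading=116, draw]
  -- iteration 6/6 --
  FD 18: (-128.128,269.65) -> (-136.018,285.829) [heading=116, draw]
  FD 10: (-136.018,285.829) -> (-140.402,294.817) [heading=116, draw]
  FD 15: (-140.402,294.817) -> (-146.978,308.298) [heading=116, draw]
  FD 10: (-146.978,308.298) -> (-151.361,317.286) [heading=116, draw]
]
PD: pen down
LT 45: heading 116 -> 161
PD: pen down
LT 45: heading 161 -> 206
FD 3: (-151.361,317.286) -> (-154.058,315.971) [heading=206, draw]
Final: pos=(-154.058,315.971), heading=206, 27 segment(s) drawn

Segment endpoints: x in {-154.058, -151.361, -146.978, -140.402, -136.018, -128.128, -123.744, -117.168, -112.785, -104.894, -100.51, -93.935, -89.551, -81.66, -77.277, -70.701, -66.317, -58.427, -54.043, -47.467, -43.084, -35.193, -30.809, -24.234, -19.85, -11.959, -8.452, -1}, y in {9, 24.279, 31.47, 47.648, 56.636, 70.118, 79.106, 95.284, 104.272, 117.754, 126.742, 142.92, 151.908, 165.39, 174.378, 190.556, 199.544, 213.026, 222.014, 238.192, 247.18, 260.662, 269.65, 285.829, 294.817, 308.298, 315.971, 317.286}
xmin=-154.058, ymin=9, xmax=-1, ymax=317.286

Answer: -154.058 9 -1 317.286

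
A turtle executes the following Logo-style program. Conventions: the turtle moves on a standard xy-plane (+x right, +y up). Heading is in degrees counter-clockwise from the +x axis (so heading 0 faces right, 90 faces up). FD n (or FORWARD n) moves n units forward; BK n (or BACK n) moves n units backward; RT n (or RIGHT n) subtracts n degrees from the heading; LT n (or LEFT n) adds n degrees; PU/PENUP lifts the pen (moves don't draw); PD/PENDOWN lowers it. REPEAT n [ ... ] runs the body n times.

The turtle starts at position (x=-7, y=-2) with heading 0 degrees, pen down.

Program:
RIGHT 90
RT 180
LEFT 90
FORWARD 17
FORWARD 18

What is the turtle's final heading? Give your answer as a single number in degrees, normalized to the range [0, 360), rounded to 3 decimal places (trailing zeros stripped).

Answer: 180

Derivation:
Executing turtle program step by step:
Start: pos=(-7,-2), heading=0, pen down
RT 90: heading 0 -> 270
RT 180: heading 270 -> 90
LT 90: heading 90 -> 180
FD 17: (-7,-2) -> (-24,-2) [heading=180, draw]
FD 18: (-24,-2) -> (-42,-2) [heading=180, draw]
Final: pos=(-42,-2), heading=180, 2 segment(s) drawn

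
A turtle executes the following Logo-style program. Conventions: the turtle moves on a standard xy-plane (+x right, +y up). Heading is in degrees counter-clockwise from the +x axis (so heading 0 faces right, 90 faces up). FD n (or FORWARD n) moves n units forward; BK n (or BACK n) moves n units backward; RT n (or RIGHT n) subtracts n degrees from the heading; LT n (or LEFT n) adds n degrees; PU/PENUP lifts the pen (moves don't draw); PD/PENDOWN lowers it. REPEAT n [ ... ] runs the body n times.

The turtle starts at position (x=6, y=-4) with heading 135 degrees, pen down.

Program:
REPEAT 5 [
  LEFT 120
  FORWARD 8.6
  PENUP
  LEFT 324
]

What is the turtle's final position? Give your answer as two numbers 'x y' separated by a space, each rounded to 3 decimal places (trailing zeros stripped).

Executing turtle program step by step:
Start: pos=(6,-4), heading=135, pen down
REPEAT 5 [
  -- iteration 1/5 --
  LT 120: heading 135 -> 255
  FD 8.6: (6,-4) -> (3.774,-12.307) [heading=255, draw]
  PU: pen up
  LT 324: heading 255 -> 219
  -- iteration 2/5 --
  LT 120: heading 219 -> 339
  FD 8.6: (3.774,-12.307) -> (11.803,-15.389) [heading=339, move]
  PU: pen up
  LT 324: heading 339 -> 303
  -- iteration 3/5 --
  LT 120: heading 303 -> 63
  FD 8.6: (11.803,-15.389) -> (15.707,-7.726) [heading=63, move]
  PU: pen up
  LT 324: heading 63 -> 27
  -- iteration 4/5 --
  LT 120: heading 27 -> 147
  FD 8.6: (15.707,-7.726) -> (8.495,-3.042) [heading=147, move]
  PU: pen up
  LT 324: heading 147 -> 111
  -- iteration 5/5 --
  LT 120: heading 111 -> 231
  FD 8.6: (8.495,-3.042) -> (3.083,-9.726) [heading=231, move]
  PU: pen up
  LT 324: heading 231 -> 195
]
Final: pos=(3.083,-9.726), heading=195, 1 segment(s) drawn

Answer: 3.083 -9.726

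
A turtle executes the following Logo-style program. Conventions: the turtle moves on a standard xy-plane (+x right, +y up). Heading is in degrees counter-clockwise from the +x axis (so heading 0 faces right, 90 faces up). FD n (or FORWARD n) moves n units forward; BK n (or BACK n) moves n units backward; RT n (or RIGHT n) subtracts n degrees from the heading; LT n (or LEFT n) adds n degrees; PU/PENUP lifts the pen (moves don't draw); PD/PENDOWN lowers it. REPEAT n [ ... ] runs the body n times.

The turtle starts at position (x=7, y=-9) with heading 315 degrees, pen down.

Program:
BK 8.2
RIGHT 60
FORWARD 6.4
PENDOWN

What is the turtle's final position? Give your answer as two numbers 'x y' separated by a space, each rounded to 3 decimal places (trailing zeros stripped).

Executing turtle program step by step:
Start: pos=(7,-9), heading=315, pen down
BK 8.2: (7,-9) -> (1.202,-3.202) [heading=315, draw]
RT 60: heading 315 -> 255
FD 6.4: (1.202,-3.202) -> (-0.455,-9.384) [heading=255, draw]
PD: pen down
Final: pos=(-0.455,-9.384), heading=255, 2 segment(s) drawn

Answer: -0.455 -9.384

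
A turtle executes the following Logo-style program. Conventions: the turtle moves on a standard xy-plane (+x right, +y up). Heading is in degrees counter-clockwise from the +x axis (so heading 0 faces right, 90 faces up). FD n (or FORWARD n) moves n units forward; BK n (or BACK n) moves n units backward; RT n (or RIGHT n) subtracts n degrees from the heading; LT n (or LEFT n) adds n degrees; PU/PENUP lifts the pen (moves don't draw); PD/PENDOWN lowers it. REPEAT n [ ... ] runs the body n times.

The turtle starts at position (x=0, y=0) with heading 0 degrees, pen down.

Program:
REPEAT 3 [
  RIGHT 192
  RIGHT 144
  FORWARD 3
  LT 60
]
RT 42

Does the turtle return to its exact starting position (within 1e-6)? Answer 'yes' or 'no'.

Answer: no

Derivation:
Executing turtle program step by step:
Start: pos=(0,0), heading=0, pen down
REPEAT 3 [
  -- iteration 1/3 --
  RT 192: heading 0 -> 168
  RT 144: heading 168 -> 24
  FD 3: (0,0) -> (2.741,1.22) [heading=24, draw]
  LT 60: heading 24 -> 84
  -- iteration 2/3 --
  RT 192: heading 84 -> 252
  RT 144: heading 252 -> 108
  FD 3: (2.741,1.22) -> (1.814,4.073) [heading=108, draw]
  LT 60: heading 108 -> 168
  -- iteration 3/3 --
  RT 192: heading 168 -> 336
  RT 144: heading 336 -> 192
  FD 3: (1.814,4.073) -> (-1.121,3.45) [heading=192, draw]
  LT 60: heading 192 -> 252
]
RT 42: heading 252 -> 210
Final: pos=(-1.121,3.45), heading=210, 3 segment(s) drawn

Start position: (0, 0)
Final position: (-1.121, 3.45)
Distance = 3.627; >= 1e-6 -> NOT closed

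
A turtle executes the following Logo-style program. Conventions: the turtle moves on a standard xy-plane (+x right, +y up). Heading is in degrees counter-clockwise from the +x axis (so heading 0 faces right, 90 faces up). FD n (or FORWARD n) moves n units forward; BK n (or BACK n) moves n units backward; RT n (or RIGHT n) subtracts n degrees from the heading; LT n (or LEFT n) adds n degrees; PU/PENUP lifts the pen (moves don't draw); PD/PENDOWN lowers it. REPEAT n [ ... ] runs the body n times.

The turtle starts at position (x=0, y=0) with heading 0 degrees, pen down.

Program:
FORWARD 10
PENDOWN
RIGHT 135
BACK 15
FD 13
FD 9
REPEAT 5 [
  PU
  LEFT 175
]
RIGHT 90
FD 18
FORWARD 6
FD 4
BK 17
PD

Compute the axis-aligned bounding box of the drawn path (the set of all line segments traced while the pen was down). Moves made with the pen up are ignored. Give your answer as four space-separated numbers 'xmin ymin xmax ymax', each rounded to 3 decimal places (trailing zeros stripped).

Executing turtle program step by step:
Start: pos=(0,0), heading=0, pen down
FD 10: (0,0) -> (10,0) [heading=0, draw]
PD: pen down
RT 135: heading 0 -> 225
BK 15: (10,0) -> (20.607,10.607) [heading=225, draw]
FD 13: (20.607,10.607) -> (11.414,1.414) [heading=225, draw]
FD 9: (11.414,1.414) -> (5.05,-4.95) [heading=225, draw]
REPEAT 5 [
  -- iteration 1/5 --
  PU: pen up
  LT 175: heading 225 -> 40
  -- iteration 2/5 --
  PU: pen up
  LT 175: heading 40 -> 215
  -- iteration 3/5 --
  PU: pen up
  LT 175: heading 215 -> 30
  -- iteration 4/5 --
  PU: pen up
  LT 175: heading 30 -> 205
  -- iteration 5/5 --
  PU: pen up
  LT 175: heading 205 -> 20
]
RT 90: heading 20 -> 290
FD 18: (5.05,-4.95) -> (11.207,-21.864) [heading=290, move]
FD 6: (11.207,-21.864) -> (13.259,-27.502) [heading=290, move]
FD 4: (13.259,-27.502) -> (14.627,-31.261) [heading=290, move]
BK 17: (14.627,-31.261) -> (8.812,-15.286) [heading=290, move]
PD: pen down
Final: pos=(8.812,-15.286), heading=290, 4 segment(s) drawn

Segment endpoints: x in {0, 5.05, 10, 11.414, 20.607}, y in {-4.95, 0, 1.414, 10.607}
xmin=0, ymin=-4.95, xmax=20.607, ymax=10.607

Answer: 0 -4.95 20.607 10.607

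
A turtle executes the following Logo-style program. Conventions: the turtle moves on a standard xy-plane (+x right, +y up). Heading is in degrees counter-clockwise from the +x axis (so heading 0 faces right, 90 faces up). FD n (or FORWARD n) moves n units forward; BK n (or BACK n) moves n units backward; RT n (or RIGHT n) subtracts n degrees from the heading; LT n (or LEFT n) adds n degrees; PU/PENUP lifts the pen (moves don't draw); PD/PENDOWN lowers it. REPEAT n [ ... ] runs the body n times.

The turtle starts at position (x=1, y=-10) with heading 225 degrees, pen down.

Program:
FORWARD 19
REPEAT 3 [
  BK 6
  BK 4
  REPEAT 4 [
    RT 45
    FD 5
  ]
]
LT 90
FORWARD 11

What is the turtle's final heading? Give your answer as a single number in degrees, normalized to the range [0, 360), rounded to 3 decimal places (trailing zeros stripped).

Answer: 135

Derivation:
Executing turtle program step by step:
Start: pos=(1,-10), heading=225, pen down
FD 19: (1,-10) -> (-12.435,-23.435) [heading=225, draw]
REPEAT 3 [
  -- iteration 1/3 --
  BK 6: (-12.435,-23.435) -> (-8.192,-19.192) [heading=225, draw]
  BK 4: (-8.192,-19.192) -> (-5.364,-16.364) [heading=225, draw]
  REPEAT 4 [
    -- iteration 1/4 --
    RT 45: heading 225 -> 180
    FD 5: (-5.364,-16.364) -> (-10.364,-16.364) [heading=180, draw]
    -- iteration 2/4 --
    RT 45: heading 180 -> 135
    FD 5: (-10.364,-16.364) -> (-13.899,-12.828) [heading=135, draw]
    -- iteration 3/4 --
    RT 45: heading 135 -> 90
    FD 5: (-13.899,-12.828) -> (-13.899,-7.828) [heading=90, draw]
    -- iteration 4/4 --
    RT 45: heading 90 -> 45
    FD 5: (-13.899,-7.828) -> (-10.364,-4.293) [heading=45, draw]
  ]
  -- iteration 2/3 --
  BK 6: (-10.364,-4.293) -> (-14.607,-8.536) [heading=45, draw]
  BK 4: (-14.607,-8.536) -> (-17.435,-11.364) [heading=45, draw]
  REPEAT 4 [
    -- iteration 1/4 --
    RT 45: heading 45 -> 0
    FD 5: (-17.435,-11.364) -> (-12.435,-11.364) [heading=0, draw]
    -- iteration 2/4 --
    RT 45: heading 0 -> 315
    FD 5: (-12.435,-11.364) -> (-8.899,-14.899) [heading=315, draw]
    -- iteration 3/4 --
    RT 45: heading 315 -> 270
    FD 5: (-8.899,-14.899) -> (-8.899,-19.899) [heading=270, draw]
    -- iteration 4/4 --
    RT 45: heading 270 -> 225
    FD 5: (-8.899,-19.899) -> (-12.435,-23.435) [heading=225, draw]
  ]
  -- iteration 3/3 --
  BK 6: (-12.435,-23.435) -> (-8.192,-19.192) [heading=225, draw]
  BK 4: (-8.192,-19.192) -> (-5.364,-16.364) [heading=225, draw]
  REPEAT 4 [
    -- iteration 1/4 --
    RT 45: heading 225 -> 180
    FD 5: (-5.364,-16.364) -> (-10.364,-16.364) [heading=180, draw]
    -- iteration 2/4 --
    RT 45: heading 180 -> 135
    FD 5: (-10.364,-16.364) -> (-13.899,-12.828) [heading=135, draw]
    -- iteration 3/4 --
    RT 45: heading 135 -> 90
    FD 5: (-13.899,-12.828) -> (-13.899,-7.828) [heading=90, draw]
    -- iteration 4/4 --
    RT 45: heading 90 -> 45
    FD 5: (-13.899,-7.828) -> (-10.364,-4.293) [heading=45, draw]
  ]
]
LT 90: heading 45 -> 135
FD 11: (-10.364,-4.293) -> (-18.142,3.485) [heading=135, draw]
Final: pos=(-18.142,3.485), heading=135, 20 segment(s) drawn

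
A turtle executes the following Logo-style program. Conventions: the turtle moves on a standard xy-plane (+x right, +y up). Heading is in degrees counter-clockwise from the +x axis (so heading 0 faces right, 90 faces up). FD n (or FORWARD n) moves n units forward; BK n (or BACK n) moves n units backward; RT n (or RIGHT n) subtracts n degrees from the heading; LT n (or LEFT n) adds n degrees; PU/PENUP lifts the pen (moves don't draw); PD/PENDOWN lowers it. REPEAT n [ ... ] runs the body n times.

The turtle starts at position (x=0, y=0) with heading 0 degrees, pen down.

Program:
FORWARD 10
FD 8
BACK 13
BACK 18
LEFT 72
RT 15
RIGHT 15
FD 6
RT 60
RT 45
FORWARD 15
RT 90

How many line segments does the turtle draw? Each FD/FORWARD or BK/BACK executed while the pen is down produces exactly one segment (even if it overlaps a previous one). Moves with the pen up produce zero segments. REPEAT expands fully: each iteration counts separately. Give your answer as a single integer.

Answer: 6

Derivation:
Executing turtle program step by step:
Start: pos=(0,0), heading=0, pen down
FD 10: (0,0) -> (10,0) [heading=0, draw]
FD 8: (10,0) -> (18,0) [heading=0, draw]
BK 13: (18,0) -> (5,0) [heading=0, draw]
BK 18: (5,0) -> (-13,0) [heading=0, draw]
LT 72: heading 0 -> 72
RT 15: heading 72 -> 57
RT 15: heading 57 -> 42
FD 6: (-13,0) -> (-8.541,4.015) [heading=42, draw]
RT 60: heading 42 -> 342
RT 45: heading 342 -> 297
FD 15: (-8.541,4.015) -> (-1.731,-9.35) [heading=297, draw]
RT 90: heading 297 -> 207
Final: pos=(-1.731,-9.35), heading=207, 6 segment(s) drawn
Segments drawn: 6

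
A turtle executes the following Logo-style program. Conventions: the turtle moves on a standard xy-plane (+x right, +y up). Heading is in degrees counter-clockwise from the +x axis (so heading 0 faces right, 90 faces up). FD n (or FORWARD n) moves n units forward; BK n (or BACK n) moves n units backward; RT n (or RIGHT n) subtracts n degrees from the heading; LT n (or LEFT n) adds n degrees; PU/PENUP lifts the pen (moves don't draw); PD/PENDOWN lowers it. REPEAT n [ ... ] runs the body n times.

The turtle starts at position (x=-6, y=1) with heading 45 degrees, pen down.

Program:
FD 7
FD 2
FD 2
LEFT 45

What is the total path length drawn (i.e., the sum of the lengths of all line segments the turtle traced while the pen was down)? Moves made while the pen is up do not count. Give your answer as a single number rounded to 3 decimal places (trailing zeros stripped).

Answer: 11

Derivation:
Executing turtle program step by step:
Start: pos=(-6,1), heading=45, pen down
FD 7: (-6,1) -> (-1.05,5.95) [heading=45, draw]
FD 2: (-1.05,5.95) -> (0.364,7.364) [heading=45, draw]
FD 2: (0.364,7.364) -> (1.778,8.778) [heading=45, draw]
LT 45: heading 45 -> 90
Final: pos=(1.778,8.778), heading=90, 3 segment(s) drawn

Segment lengths:
  seg 1: (-6,1) -> (-1.05,5.95), length = 7
  seg 2: (-1.05,5.95) -> (0.364,7.364), length = 2
  seg 3: (0.364,7.364) -> (1.778,8.778), length = 2
Total = 11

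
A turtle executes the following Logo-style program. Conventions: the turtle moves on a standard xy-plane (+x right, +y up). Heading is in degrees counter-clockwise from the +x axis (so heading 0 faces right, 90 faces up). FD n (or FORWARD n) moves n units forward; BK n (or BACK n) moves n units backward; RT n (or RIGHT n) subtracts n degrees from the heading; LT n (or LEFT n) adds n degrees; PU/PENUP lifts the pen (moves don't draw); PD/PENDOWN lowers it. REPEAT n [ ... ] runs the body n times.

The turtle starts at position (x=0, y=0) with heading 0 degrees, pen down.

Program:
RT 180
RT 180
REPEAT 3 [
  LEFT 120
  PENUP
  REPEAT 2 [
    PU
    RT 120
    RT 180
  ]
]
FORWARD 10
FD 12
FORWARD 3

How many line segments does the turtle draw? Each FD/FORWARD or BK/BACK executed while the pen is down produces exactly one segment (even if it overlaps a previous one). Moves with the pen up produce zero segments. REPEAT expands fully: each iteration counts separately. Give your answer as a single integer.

Answer: 0

Derivation:
Executing turtle program step by step:
Start: pos=(0,0), heading=0, pen down
RT 180: heading 0 -> 180
RT 180: heading 180 -> 0
REPEAT 3 [
  -- iteration 1/3 --
  LT 120: heading 0 -> 120
  PU: pen up
  REPEAT 2 [
    -- iteration 1/2 --
    PU: pen up
    RT 120: heading 120 -> 0
    RT 180: heading 0 -> 180
    -- iteration 2/2 --
    PU: pen up
    RT 120: heading 180 -> 60
    RT 180: heading 60 -> 240
  ]
  -- iteration 2/3 --
  LT 120: heading 240 -> 0
  PU: pen up
  REPEAT 2 [
    -- iteration 1/2 --
    PU: pen up
    RT 120: heading 0 -> 240
    RT 180: heading 240 -> 60
    -- iteration 2/2 --
    PU: pen up
    RT 120: heading 60 -> 300
    RT 180: heading 300 -> 120
  ]
  -- iteration 3/3 --
  LT 120: heading 120 -> 240
  PU: pen up
  REPEAT 2 [
    -- iteration 1/2 --
    PU: pen up
    RT 120: heading 240 -> 120
    RT 180: heading 120 -> 300
    -- iteration 2/2 --
    PU: pen up
    RT 120: heading 300 -> 180
    RT 180: heading 180 -> 0
  ]
]
FD 10: (0,0) -> (10,0) [heading=0, move]
FD 12: (10,0) -> (22,0) [heading=0, move]
FD 3: (22,0) -> (25,0) [heading=0, move]
Final: pos=(25,0), heading=0, 0 segment(s) drawn
Segments drawn: 0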